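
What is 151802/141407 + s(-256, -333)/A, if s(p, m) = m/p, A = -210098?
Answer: 1166376691435/1086512562688 ≈ 1.0735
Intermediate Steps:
151802/141407 + s(-256, -333)/A = 151802/141407 - 333/(-256)/(-210098) = 151802*(1/141407) - 333*(-1/256)*(-1/210098) = 21686/20201 + (333/256)*(-1/210098) = 21686/20201 - 333/53785088 = 1166376691435/1086512562688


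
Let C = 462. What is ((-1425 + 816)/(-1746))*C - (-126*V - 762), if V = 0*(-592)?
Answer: 89545/97 ≈ 923.14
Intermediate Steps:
V = 0
((-1425 + 816)/(-1746))*C - (-126*V - 762) = ((-1425 + 816)/(-1746))*462 - (-126*0 - 762) = -609*(-1/1746)*462 - (0 - 762) = (203/582)*462 - 1*(-762) = 15631/97 + 762 = 89545/97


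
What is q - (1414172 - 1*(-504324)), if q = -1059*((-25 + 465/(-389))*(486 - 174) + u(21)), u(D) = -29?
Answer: 2632509155/389 ≈ 6.7674e+6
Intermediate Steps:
q = 3378804099/389 (q = -1059*((-25 + 465/(-389))*(486 - 174) - 29) = -1059*((-25 + 465*(-1/389))*312 - 29) = -1059*((-25 - 465/389)*312 - 29) = -1059*(-10190/389*312 - 29) = -1059*(-3179280/389 - 29) = -1059*(-3190561/389) = 3378804099/389 ≈ 8.6859e+6)
q - (1414172 - 1*(-504324)) = 3378804099/389 - (1414172 - 1*(-504324)) = 3378804099/389 - (1414172 + 504324) = 3378804099/389 - 1*1918496 = 3378804099/389 - 1918496 = 2632509155/389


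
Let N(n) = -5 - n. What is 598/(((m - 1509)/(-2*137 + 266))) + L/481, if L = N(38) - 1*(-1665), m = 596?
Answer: 3781990/439153 ≈ 8.6120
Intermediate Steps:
L = 1622 (L = (-5 - 1*38) - 1*(-1665) = (-5 - 38) + 1665 = -43 + 1665 = 1622)
598/(((m - 1509)/(-2*137 + 266))) + L/481 = 598/(((596 - 1509)/(-2*137 + 266))) + 1622/481 = 598/((-913/(-274 + 266))) + 1622*(1/481) = 598/((-913/(-8))) + 1622/481 = 598/((-913*(-1/8))) + 1622/481 = 598/(913/8) + 1622/481 = 598*(8/913) + 1622/481 = 4784/913 + 1622/481 = 3781990/439153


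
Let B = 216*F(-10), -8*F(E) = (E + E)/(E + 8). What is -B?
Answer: 270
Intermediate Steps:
F(E) = -E/(4*(8 + E)) (F(E) = -(E + E)/(8*(E + 8)) = -2*E/(8*(8 + E)) = -E/(4*(8 + E)))
B = -270 (B = 216*(-1*(-10)/(32 + 4*(-10))) = 216*(-1*(-10)/(32 - 40)) = 216*(-1*(-10)/(-8)) = 216*(-1*(-10)*(-1/8)) = 216*(-5/4) = -270)
-B = -1*(-270) = 270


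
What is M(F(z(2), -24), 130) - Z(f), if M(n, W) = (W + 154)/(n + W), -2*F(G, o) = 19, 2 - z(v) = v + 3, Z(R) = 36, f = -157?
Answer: -8108/241 ≈ -33.643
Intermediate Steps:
z(v) = -1 - v (z(v) = 2 - (v + 3) = 2 - (3 + v) = 2 + (-3 - v) = -1 - v)
F(G, o) = -19/2 (F(G, o) = -1/2*19 = -19/2)
M(n, W) = (154 + W)/(W + n)
M(F(z(2), -24), 130) - Z(f) = (154 + 130)/(130 - 19/2) - 1*36 = 284/(241/2) - 36 = (2/241)*284 - 36 = 568/241 - 36 = -8108/241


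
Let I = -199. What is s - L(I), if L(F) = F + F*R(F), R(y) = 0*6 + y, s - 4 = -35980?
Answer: -75378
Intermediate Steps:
s = -35976 (s = 4 - 35980 = -35976)
R(y) = y (R(y) = 0 + y = y)
L(F) = F + F² (L(F) = F + F*F = F + F²)
s - L(I) = -35976 - (-199)*(1 - 199) = -35976 - (-199)*(-198) = -35976 - 1*39402 = -35976 - 39402 = -75378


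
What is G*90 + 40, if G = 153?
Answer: 13810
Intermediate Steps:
G*90 + 40 = 153*90 + 40 = 13770 + 40 = 13810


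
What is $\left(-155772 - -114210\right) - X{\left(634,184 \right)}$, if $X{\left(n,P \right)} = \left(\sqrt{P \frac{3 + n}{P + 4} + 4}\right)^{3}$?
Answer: $-41562 - \frac{29490 \sqrt{1386030}}{2209} \approx -57279.0$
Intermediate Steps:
$X{\left(n,P \right)} = \left(4 + \frac{P \left(3 + n\right)}{4 + P}\right)^{\frac{3}{2}}$ ($X{\left(n,P \right)} = \left(\sqrt{P \frac{3 + n}{4 + P} + 4}\right)^{3} = \left(\sqrt{\frac{P \left(3 + n\right)}{4 + P} + 4}\right)^{3} = \left(\sqrt{4 + \frac{P \left(3 + n\right)}{4 + P}}\right)^{3} = \left(4 + \frac{P \left(3 + n\right)}{4 + P}\right)^{\frac{3}{2}}$)
$\left(-155772 - -114210\right) - X{\left(634,184 \right)} = \left(-155772 - -114210\right) - \left(\frac{16 + 7 \cdot 184 + 184 \cdot 634}{4 + 184}\right)^{\frac{3}{2}} = \left(-155772 + 114210\right) - \left(\frac{16 + 1288 + 116656}{188}\right)^{\frac{3}{2}} = -41562 - \left(\frac{1}{188} \cdot 117960\right)^{\frac{3}{2}} = -41562 - \left(\frac{29490}{47}\right)^{\frac{3}{2}} = -41562 - \frac{29490 \sqrt{1386030}}{2209}$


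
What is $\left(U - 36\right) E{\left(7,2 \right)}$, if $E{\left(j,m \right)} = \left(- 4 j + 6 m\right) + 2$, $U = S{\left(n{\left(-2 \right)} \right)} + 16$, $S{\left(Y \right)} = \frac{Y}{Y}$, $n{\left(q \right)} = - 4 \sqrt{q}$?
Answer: $266$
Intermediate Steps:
$S{\left(Y \right)} = 1$
$U = 17$ ($U = 1 + 16 = 17$)
$E{\left(j,m \right)} = 2 - 4 j + 6 m$
$\left(U - 36\right) E{\left(7,2 \right)} = \left(17 - 36\right) \left(2 - 28 + 6 \cdot 2\right) = - 19 \left(2 - 28 + 12\right) = \left(-19\right) \left(-14\right) = 266$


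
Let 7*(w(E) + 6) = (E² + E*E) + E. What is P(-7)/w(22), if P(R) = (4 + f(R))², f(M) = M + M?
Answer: 175/237 ≈ 0.73840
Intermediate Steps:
f(M) = 2*M
P(R) = (4 + 2*R)²
w(E) = -6 + E/7 + 2*E²/7 (w(E) = -6 + ((E² + E*E) + E)/7 = -6 + ((E² + E²) + E)/7 = -6 + (2*E² + E)/7 = -6 + (E + 2*E²)/7 = -6 + (E/7 + 2*E²/7) = -6 + E/7 + 2*E²/7)
P(-7)/w(22) = (4*(2 - 7)²)/(-6 + (⅐)*22 + (2/7)*22²) = (4*(-5)²)/(-6 + 22/7 + (2/7)*484) = (4*25)/(-6 + 22/7 + 968/7) = 100/(948/7) = 100*(7/948) = 175/237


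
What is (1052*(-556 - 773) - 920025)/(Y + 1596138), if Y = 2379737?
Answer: -2318133/3975875 ≈ -0.58305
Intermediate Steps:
(1052*(-556 - 773) - 920025)/(Y + 1596138) = (1052*(-556 - 773) - 920025)/(2379737 + 1596138) = (1052*(-1329) - 920025)/3975875 = (-1398108 - 920025)*(1/3975875) = -2318133*1/3975875 = -2318133/3975875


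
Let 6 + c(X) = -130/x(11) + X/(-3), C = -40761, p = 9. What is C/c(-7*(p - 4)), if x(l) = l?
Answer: 192159/29 ≈ 6626.2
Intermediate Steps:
c(X) = -196/11 - X/3 (c(X) = -6 + (-130/11 + X/(-3)) = -6 + (-130*1/11 + X*(-⅓)) = -6 + (-130/11 - X/3) = -196/11 - X/3)
C/c(-7*(p - 4)) = -40761/(-196/11 - (-7)*(9 - 4)/3) = -40761/(-196/11 - (-7)*5/3) = -40761/(-196/11 - ⅓*(-35)) = -40761/(-196/11 + 35/3) = -40761/(-203/33) = -40761*(-33/203) = 192159/29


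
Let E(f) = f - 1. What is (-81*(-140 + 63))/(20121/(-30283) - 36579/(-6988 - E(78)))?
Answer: 444800792205/321855664 ≈ 1382.0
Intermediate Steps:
E(f) = -1 + f
(-81*(-140 + 63))/(20121/(-30283) - 36579/(-6988 - E(78))) = (-81*(-140 + 63))/(20121/(-30283) - 36579/(-6988 - (-1 + 78))) = (-81*(-77))/(20121*(-1/30283) - 36579/(-6988 - 1*77)) = 6237/(-20121/30283 - 36579/(-6988 - 77)) = 6237/(-20121/30283 - 36579/(-7065)) = 6237/(-20121/30283 - 36579*(-1/7065)) = 6237/(-20121/30283 + 12193/2355) = 6237/(321855664/71316465) = 6237*(71316465/321855664) = 444800792205/321855664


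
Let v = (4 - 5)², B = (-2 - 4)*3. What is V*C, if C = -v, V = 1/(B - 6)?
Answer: 1/24 ≈ 0.041667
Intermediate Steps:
B = -18 (B = -6*3 = -18)
v = 1 (v = (-1)² = 1)
V = -1/24 (V = 1/(-18 - 6) = 1/(-24) = -1/24 ≈ -0.041667)
C = -1 (C = -1*1 = -1)
V*C = -1/24*(-1) = 1/24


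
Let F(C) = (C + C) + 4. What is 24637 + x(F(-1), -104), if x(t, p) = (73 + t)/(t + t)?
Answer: 98623/4 ≈ 24656.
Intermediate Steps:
F(C) = 4 + 2*C (F(C) = 2*C + 4 = 4 + 2*C)
x(t, p) = (73 + t)/(2*t) (x(t, p) = (73 + t)/((2*t)) = (73 + t)*(1/(2*t)) = (73 + t)/(2*t))
24637 + x(F(-1), -104) = 24637 + (73 + (4 + 2*(-1)))/(2*(4 + 2*(-1))) = 24637 + (73 + (4 - 2))/(2*(4 - 2)) = 24637 + (½)*(73 + 2)/2 = 24637 + (½)*(½)*75 = 24637 + 75/4 = 98623/4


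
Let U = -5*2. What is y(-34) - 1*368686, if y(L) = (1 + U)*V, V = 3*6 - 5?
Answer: -368803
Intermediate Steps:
U = -10
V = 13 (V = 18 - 5 = 13)
y(L) = -117 (y(L) = (1 - 10)*13 = -9*13 = -117)
y(-34) - 1*368686 = -117 - 1*368686 = -117 - 368686 = -368803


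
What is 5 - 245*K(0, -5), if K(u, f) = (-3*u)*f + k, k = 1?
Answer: -240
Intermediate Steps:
K(u, f) = 1 - 3*f*u (K(u, f) = (-3*u)*f + 1 = -3*f*u + 1 = 1 - 3*f*u)
5 - 245*K(0, -5) = 5 - 245*(1 - 3*(-5)*0) = 5 - 245*(1 + 0) = 5 - 245 = -240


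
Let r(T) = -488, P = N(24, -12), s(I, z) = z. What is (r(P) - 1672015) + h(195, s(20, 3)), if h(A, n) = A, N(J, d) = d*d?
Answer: -1672308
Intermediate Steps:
N(J, d) = d²
P = 144 (P = (-12)² = 144)
(r(P) - 1672015) + h(195, s(20, 3)) = (-488 - 1672015) + 195 = -1672503 + 195 = -1672308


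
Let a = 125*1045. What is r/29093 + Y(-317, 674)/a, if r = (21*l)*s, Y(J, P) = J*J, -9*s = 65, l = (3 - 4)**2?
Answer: 8711145056/11400819375 ≈ 0.76408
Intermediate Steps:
l = 1 (l = (-1)**2 = 1)
s = -65/9 (s = -1/9*65 = -65/9 ≈ -7.2222)
a = 130625
Y(J, P) = J**2
r = -455/3 (r = (21*1)*(-65/9) = 21*(-65/9) = -455/3 ≈ -151.67)
r/29093 + Y(-317, 674)/a = -455/3/29093 + (-317)**2/130625 = -455/3*1/29093 + 100489*(1/130625) = -455/87279 + 100489/130625 = 8711145056/11400819375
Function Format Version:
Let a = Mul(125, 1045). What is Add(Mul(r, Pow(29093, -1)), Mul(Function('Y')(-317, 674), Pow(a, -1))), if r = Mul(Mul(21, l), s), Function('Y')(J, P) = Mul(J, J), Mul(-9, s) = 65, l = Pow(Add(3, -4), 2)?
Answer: Rational(8711145056, 11400819375) ≈ 0.76408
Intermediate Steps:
l = 1 (l = Pow(-1, 2) = 1)
s = Rational(-65, 9) (s = Mul(Rational(-1, 9), 65) = Rational(-65, 9) ≈ -7.2222)
a = 130625
Function('Y')(J, P) = Pow(J, 2)
r = Rational(-455, 3) (r = Mul(Mul(21, 1), Rational(-65, 9)) = Mul(21, Rational(-65, 9)) = Rational(-455, 3) ≈ -151.67)
Add(Mul(r, Pow(29093, -1)), Mul(Function('Y')(-317, 674), Pow(a, -1))) = Add(Mul(Rational(-455, 3), Pow(29093, -1)), Mul(Pow(-317, 2), Pow(130625, -1))) = Add(Mul(Rational(-455, 3), Rational(1, 29093)), Mul(100489, Rational(1, 130625))) = Add(Rational(-455, 87279), Rational(100489, 130625)) = Rational(8711145056, 11400819375)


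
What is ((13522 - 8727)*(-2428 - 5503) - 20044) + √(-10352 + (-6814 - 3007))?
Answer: -38049189 + I*√20173 ≈ -3.8049e+7 + 142.03*I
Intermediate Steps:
((13522 - 8727)*(-2428 - 5503) - 20044) + √(-10352 + (-6814 - 3007)) = (4795*(-7931) - 20044) + √(-10352 - 9821) = (-38029145 - 20044) + √(-20173) = -38049189 + I*√20173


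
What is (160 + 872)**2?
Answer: 1065024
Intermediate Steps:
(160 + 872)**2 = 1032**2 = 1065024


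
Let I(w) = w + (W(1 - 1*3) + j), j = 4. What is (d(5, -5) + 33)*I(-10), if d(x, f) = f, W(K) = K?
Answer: -224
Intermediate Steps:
I(w) = 2 + w (I(w) = w + ((1 - 1*3) + 4) = w + ((1 - 3) + 4) = w + (-2 + 4) = w + 2 = 2 + w)
(d(5, -5) + 33)*I(-10) = (-5 + 33)*(2 - 10) = 28*(-8) = -224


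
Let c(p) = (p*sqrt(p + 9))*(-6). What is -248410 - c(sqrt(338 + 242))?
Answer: -248410 + 12*sqrt(1305 + 290*sqrt(145)) ≈ -2.4758e+5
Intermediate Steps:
c(p) = -6*p*sqrt(9 + p) (c(p) = (p*sqrt(9 + p))*(-6) = -6*p*sqrt(9 + p))
-248410 - c(sqrt(338 + 242)) = -248410 - (-6)*sqrt(338 + 242)*sqrt(9 + sqrt(338 + 242)) = -248410 - (-6)*sqrt(580)*sqrt(9 + sqrt(580)) = -248410 - (-6)*2*sqrt(145)*sqrt(9 + 2*sqrt(145)) = -248410 - (-12)*sqrt(145)*sqrt(9 + 2*sqrt(145)) = -248410 + 12*sqrt(145)*sqrt(9 + 2*sqrt(145))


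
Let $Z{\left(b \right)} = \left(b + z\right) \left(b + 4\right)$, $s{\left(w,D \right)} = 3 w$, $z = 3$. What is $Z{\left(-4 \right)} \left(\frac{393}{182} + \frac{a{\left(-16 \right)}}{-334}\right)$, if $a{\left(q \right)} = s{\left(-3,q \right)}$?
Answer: $0$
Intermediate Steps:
$a{\left(q \right)} = -9$ ($a{\left(q \right)} = 3 \left(-3\right) = -9$)
$Z{\left(b \right)} = \left(3 + b\right) \left(4 + b\right)$ ($Z{\left(b \right)} = \left(b + 3\right) \left(b + 4\right) = \left(3 + b\right) \left(4 + b\right)$)
$Z{\left(-4 \right)} \left(\frac{393}{182} + \frac{a{\left(-16 \right)}}{-334}\right) = \left(12 + \left(-4\right)^{2} + 7 \left(-4\right)\right) \left(\frac{393}{182} - \frac{9}{-334}\right) = \left(12 + 16 - 28\right) \left(393 \cdot \frac{1}{182} - - \frac{9}{334}\right) = 0 \left(\frac{393}{182} + \frac{9}{334}\right) = 0 \cdot \frac{33225}{15197} = 0$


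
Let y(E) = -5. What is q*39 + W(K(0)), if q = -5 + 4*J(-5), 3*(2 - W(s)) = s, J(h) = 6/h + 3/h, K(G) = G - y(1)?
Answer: -7132/15 ≈ -475.47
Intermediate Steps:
K(G) = 5 + G (K(G) = G - 1*(-5) = G + 5 = 5 + G)
J(h) = 9/h
W(s) = 2 - s/3
q = -61/5 (q = -5 + 4*(9/(-5)) = -5 + 4*(9*(-1/5)) = -5 + 4*(-9/5) = -5 - 36/5 = -61/5 ≈ -12.200)
q*39 + W(K(0)) = -61/5*39 + (2 - (5 + 0)/3) = -2379/5 + (2 - 1/3*5) = -2379/5 + (2 - 5/3) = -2379/5 + 1/3 = -7132/15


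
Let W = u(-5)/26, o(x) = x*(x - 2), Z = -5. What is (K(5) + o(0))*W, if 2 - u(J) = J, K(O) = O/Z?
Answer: -7/26 ≈ -0.26923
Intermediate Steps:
K(O) = -O/5 (K(O) = O/(-5) = O*(-1/5) = -O/5)
u(J) = 2 - J
o(x) = x*(-2 + x)
W = 7/26 (W = (2 - 1*(-5))/26 = (2 + 5)*(1/26) = 7*(1/26) = 7/26 ≈ 0.26923)
(K(5) + o(0))*W = (-1/5*5 + 0*(-2 + 0))*(7/26) = (-1 + 0*(-2))*(7/26) = (-1 + 0)*(7/26) = -1*7/26 = -7/26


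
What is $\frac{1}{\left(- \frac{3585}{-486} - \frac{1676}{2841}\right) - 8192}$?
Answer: $- \frac{153414}{1255726327} \approx -0.00012217$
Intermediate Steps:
$\frac{1}{\left(- \frac{3585}{-486} - \frac{1676}{2841}\right) - 8192} = \frac{1}{\left(\left(-3585\right) \left(- \frac{1}{486}\right) - \frac{1676}{2841}\right) - 8192} = \frac{1}{\left(\frac{1195}{162} - \frac{1676}{2841}\right) - 8192} = \frac{1}{\frac{1041161}{153414} - 8192} = \frac{1}{- \frac{1255726327}{153414}} = - \frac{153414}{1255726327}$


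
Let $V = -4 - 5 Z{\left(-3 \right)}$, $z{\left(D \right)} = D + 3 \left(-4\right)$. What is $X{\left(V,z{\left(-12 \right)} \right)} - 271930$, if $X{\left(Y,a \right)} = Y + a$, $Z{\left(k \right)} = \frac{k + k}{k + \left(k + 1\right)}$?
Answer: $-271964$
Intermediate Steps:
$z{\left(D \right)} = -12 + D$ ($z{\left(D \right)} = D - 12 = -12 + D$)
$Z{\left(k \right)} = \frac{2 k}{1 + 2 k}$ ($Z{\left(k \right)} = \frac{2 k}{k + \left(1 + k\right)} = \frac{2 k}{1 + 2 k}$)
$V = -10$ ($V = -4 - 5 \cdot 2 \left(-3\right) \frac{1}{1 + 2 \left(-3\right)} = -4 - 5 \cdot 2 \left(-3\right) \frac{1}{1 - 6} = -4 - 5 \cdot 2 \left(-3\right) \frac{1}{-5} = -4 - 5 \cdot 2 \left(-3\right) \left(- \frac{1}{5}\right) = -4 - 6 = -10$)
$X{\left(V,z{\left(-12 \right)} \right)} - 271930 = \left(-10 - 24\right) - 271930 = -34 - 271930 = -271964$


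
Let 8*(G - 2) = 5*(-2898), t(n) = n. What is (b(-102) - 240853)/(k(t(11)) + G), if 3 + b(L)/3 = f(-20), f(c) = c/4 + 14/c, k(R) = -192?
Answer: 4817582/40025 ≈ 120.36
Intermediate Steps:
f(c) = 14/c + c/4 (f(c) = c*(¼) + 14/c = c/4 + 14/c = 14/c + c/4)
b(L) = -261/10 (b(L) = -9 + 3*(14/(-20) + (¼)*(-20)) = -9 + 3*(14*(-1/20) - 5) = -9 + 3*(-7/10 - 5) = -9 + 3*(-57/10) = -9 - 171/10 = -261/10)
G = -7237/4 (G = 2 + (5*(-2898))/8 = 2 + (⅛)*(-14490) = 2 - 7245/4 = -7237/4 ≈ -1809.3)
(b(-102) - 240853)/(k(t(11)) + G) = (-261/10 - 240853)/(-192 - 7237/4) = -2408791/(10*(-8005/4)) = -2408791/10*(-4/8005) = 4817582/40025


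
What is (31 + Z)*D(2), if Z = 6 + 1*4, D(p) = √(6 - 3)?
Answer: 41*√3 ≈ 71.014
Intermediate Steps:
D(p) = √3
Z = 10 (Z = 6 + 4 = 10)
(31 + Z)*D(2) = (31 + 10)*√3 = 41*√3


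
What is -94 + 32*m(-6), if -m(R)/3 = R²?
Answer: -3550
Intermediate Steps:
m(R) = -3*R²
-94 + 32*m(-6) = -94 + 32*(-3*(-6)²) = -94 + 32*(-3*36) = -94 + 32*(-108) = -94 - 3456 = -3550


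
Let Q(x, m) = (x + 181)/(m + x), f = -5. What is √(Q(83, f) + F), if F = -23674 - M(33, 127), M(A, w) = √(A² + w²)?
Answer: √(-4000334 - 169*√17218)/13 ≈ 154.28*I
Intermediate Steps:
Q(x, m) = (181 + x)/(m + x)
F = -23674 - √17218 (F = -23674 - √(33² + 127²) = -23674 - √(1089 + 16129) = -23674 - √17218 ≈ -23805.)
√(Q(83, f) + F) = √((181 + 83)/(-5 + 83) + (-23674 - √17218)) = √(264/78 + (-23674 - √17218)) = √((1/78)*264 + (-23674 - √17218)) = √(44/13 + (-23674 - √17218)) = √(-307718/13 - √17218)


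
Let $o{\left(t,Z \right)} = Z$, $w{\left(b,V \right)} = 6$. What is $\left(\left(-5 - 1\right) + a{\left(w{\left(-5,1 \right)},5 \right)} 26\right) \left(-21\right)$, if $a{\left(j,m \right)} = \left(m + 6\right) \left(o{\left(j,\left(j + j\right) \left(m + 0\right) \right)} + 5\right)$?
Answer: $-390264$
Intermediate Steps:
$a{\left(j,m \right)} = \left(5 + 2 j m\right) \left(6 + m\right)$ ($a{\left(j,m \right)} = \left(m + 6\right) \left(\left(j + j\right) \left(m + 0\right) + 5\right) = \left(6 + m\right) \left(2 j m + 5\right) = \left(6 + m\right) \left(5 + 2 j m\right) = \left(5 + 2 j m\right) \left(6 + m\right)$)
$\left(\left(-5 - 1\right) + a{\left(w{\left(-5,1 \right)},5 \right)} 26\right) \left(-21\right) = \left(\left(-5 - 1\right) + \left(30 + 5 \cdot 5 + 2 \cdot 6 \cdot 5^{2} + 12 \cdot 6 \cdot 5\right) 26\right) \left(-21\right) = \left(\left(-5 - 1\right) + \left(30 + 25 + 2 \cdot 6 \cdot 25 + 360\right) 26\right) \left(-21\right) = \left(-6 + \left(30 + 25 + 300 + 360\right) 26\right) \left(-21\right) = \left(-6 + 715 \cdot 26\right) \left(-21\right) = \left(-6 + 18590\right) \left(-21\right) = 18584 \left(-21\right) = -390264$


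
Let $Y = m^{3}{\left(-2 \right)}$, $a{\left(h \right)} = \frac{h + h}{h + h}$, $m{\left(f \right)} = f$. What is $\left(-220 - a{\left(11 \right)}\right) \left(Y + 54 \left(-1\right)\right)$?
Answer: $13702$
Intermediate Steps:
$a{\left(h \right)} = 1$ ($a{\left(h \right)} = \frac{2 h}{2 h} = 2 h \frac{1}{2 h} = 1$)
$Y = -8$ ($Y = \left(-2\right)^{3} = -8$)
$\left(-220 - a{\left(11 \right)}\right) \left(Y + 54 \left(-1\right)\right) = \left(-220 - 1\right) \left(-8 + 54 \left(-1\right)\right) = \left(-220 - 1\right) \left(-8 - 54\right) = \left(-221\right) \left(-62\right) = 13702$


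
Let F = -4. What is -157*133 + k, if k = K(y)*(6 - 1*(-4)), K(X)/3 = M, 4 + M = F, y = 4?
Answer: -21121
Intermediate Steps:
M = -8 (M = -4 - 4 = -8)
K(X) = -24 (K(X) = 3*(-8) = -24)
k = -240 (k = -24*(6 - 1*(-4)) = -24*(6 + 4) = -24*10 = -240)
-157*133 + k = -157*133 - 240 = -20881 - 240 = -21121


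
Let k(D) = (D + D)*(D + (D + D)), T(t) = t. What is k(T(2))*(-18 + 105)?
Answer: 2088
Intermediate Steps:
k(D) = 6*D² (k(D) = (2*D)*(D + 2*D) = (2*D)*(3*D) = 6*D²)
k(T(2))*(-18 + 105) = (6*2²)*(-18 + 105) = (6*4)*87 = 24*87 = 2088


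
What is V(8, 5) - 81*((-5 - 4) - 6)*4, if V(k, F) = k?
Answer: 4868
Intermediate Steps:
V(8, 5) - 81*((-5 - 4) - 6)*4 = 8 - 81*((-5 - 4) - 6)*4 = 8 - 81*(-9 - 6)*4 = 8 - (-1215)*4 = 8 - 81*(-60) = 8 + 4860 = 4868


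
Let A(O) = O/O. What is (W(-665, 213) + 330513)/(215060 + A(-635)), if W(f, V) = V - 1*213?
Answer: 110171/71687 ≈ 1.5368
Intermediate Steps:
W(f, V) = -213 + V (W(f, V) = V - 213 = -213 + V)
A(O) = 1
(W(-665, 213) + 330513)/(215060 + A(-635)) = ((-213 + 213) + 330513)/(215060 + 1) = (0 + 330513)/215061 = 330513*(1/215061) = 110171/71687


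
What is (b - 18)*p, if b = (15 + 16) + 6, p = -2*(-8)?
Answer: 304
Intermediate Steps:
p = 16
b = 37 (b = 31 + 6 = 37)
(b - 18)*p = (37 - 18)*16 = 19*16 = 304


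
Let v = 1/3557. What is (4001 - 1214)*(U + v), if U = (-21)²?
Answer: 4371794106/3557 ≈ 1.2291e+6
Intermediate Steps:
U = 441
v = 1/3557 ≈ 0.00028114
(4001 - 1214)*(U + v) = (4001 - 1214)*(441 + 1/3557) = 2787*(1568638/3557) = 4371794106/3557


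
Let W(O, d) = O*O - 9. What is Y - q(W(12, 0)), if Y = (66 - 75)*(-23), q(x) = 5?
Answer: 202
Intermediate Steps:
W(O, d) = -9 + O**2 (W(O, d) = O**2 - 9 = -9 + O**2)
Y = 207 (Y = -9*(-23) = 207)
Y - q(W(12, 0)) = 207 - 1*5 = 207 - 5 = 202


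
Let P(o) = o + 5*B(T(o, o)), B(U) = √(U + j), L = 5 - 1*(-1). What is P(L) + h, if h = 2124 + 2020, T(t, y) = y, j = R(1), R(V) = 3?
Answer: 4165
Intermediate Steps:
j = 3
L = 6 (L = 5 + 1 = 6)
B(U) = √(3 + U) (B(U) = √(U + 3) = √(3 + U))
h = 4144
P(o) = o + 5*√(3 + o)
P(L) + h = (6 + 5*√(3 + 6)) + 4144 = (6 + 5*√9) + 4144 = (6 + 5*3) + 4144 = (6 + 15) + 4144 = 21 + 4144 = 4165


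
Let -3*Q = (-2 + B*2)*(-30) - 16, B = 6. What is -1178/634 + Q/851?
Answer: -1403545/809301 ≈ -1.7343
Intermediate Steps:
Q = 316/3 (Q = -((-2 + 6*2)*(-30) - 16)/3 = -((-2 + 12)*(-30) - 16)/3 = -(10*(-30) - 16)/3 = -(-300 - 16)/3 = -1/3*(-316) = 316/3 ≈ 105.33)
-1178/634 + Q/851 = -1178/634 + (316/3)/851 = -1178*1/634 + (316/3)*(1/851) = -589/317 + 316/2553 = -1403545/809301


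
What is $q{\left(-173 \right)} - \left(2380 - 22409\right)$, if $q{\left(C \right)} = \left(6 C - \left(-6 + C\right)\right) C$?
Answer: $168636$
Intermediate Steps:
$q{\left(C \right)} = C \left(6 + 5 C\right)$ ($q{\left(C \right)} = \left(6 + 5 C\right) C = C \left(6 + 5 C\right)$)
$q{\left(-173 \right)} - \left(2380 - 22409\right) = - 173 \left(6 + 5 \left(-173\right)\right) - \left(2380 - 22409\right) = - 173 \left(6 - 865\right) - \left(2380 - 22409\right) = \left(-173\right) \left(-859\right) - -20029 = 148607 + 20029 = 168636$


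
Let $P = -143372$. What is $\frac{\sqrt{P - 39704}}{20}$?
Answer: $\frac{i \sqrt{45769}}{10} \approx 21.394 i$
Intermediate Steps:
$\frac{\sqrt{P - 39704}}{20} = \frac{\sqrt{-143372 - 39704}}{20} = \frac{\sqrt{-183076}}{20} = \frac{2 i \sqrt{45769}}{20} = \frac{i \sqrt{45769}}{10}$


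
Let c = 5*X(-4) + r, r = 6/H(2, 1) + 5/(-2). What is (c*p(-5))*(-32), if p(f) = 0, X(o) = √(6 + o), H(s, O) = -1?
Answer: 0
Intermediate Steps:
r = -17/2 (r = 6/(-1) + 5/(-2) = 6*(-1) + 5*(-½) = -6 - 5/2 = -17/2 ≈ -8.5000)
c = -17/2 + 5*√2 (c = 5*√(6 - 4) - 17/2 = 5*√2 - 17/2 = -17/2 + 5*√2 ≈ -1.4289)
(c*p(-5))*(-32) = ((-17/2 + 5*√2)*0)*(-32) = 0*(-32) = 0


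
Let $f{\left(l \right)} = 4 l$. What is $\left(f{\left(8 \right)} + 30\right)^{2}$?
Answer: $3844$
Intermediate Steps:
$\left(f{\left(8 \right)} + 30\right)^{2} = \left(4 \cdot 8 + 30\right)^{2} = \left(32 + 30\right)^{2} = 62^{2} = 3844$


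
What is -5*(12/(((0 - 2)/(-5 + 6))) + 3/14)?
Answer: 405/14 ≈ 28.929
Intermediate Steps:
-5*(12/(((0 - 2)/(-5 + 6))) + 3/14) = -5*(12/((-2/1)) + 3*(1/14)) = -5*(12/((-2*1)) + 3/14) = -5*(12/(-2) + 3/14) = -5*(12*(-½) + 3/14) = -5*(-6 + 3/14) = -5*(-81/14) = 405/14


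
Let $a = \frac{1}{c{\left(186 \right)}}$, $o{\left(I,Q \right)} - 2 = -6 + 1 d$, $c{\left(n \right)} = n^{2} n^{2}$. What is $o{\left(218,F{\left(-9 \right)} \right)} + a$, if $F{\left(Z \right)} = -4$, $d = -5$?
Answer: $- \frac{10771948943}{1196883216} \approx -9.0$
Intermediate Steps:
$c{\left(n \right)} = n^{4}$
$o{\left(I,Q \right)} = -9$ ($o{\left(I,Q \right)} = 2 + \left(-6 + 1 \left(-5\right)\right) = 2 - 11 = -9$)
$a = \frac{1}{1196883216}$ ($a = \frac{1}{186^{4}} = \frac{1}{1196883216} \approx 8.355 \cdot 10^{-10}$)
$o{\left(218,F{\left(-9 \right)} \right)} + a = -9 + \frac{1}{1196883216} = - \frac{10771948943}{1196883216}$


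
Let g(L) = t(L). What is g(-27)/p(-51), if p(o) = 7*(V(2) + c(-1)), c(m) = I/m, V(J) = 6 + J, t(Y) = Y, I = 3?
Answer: -27/35 ≈ -0.77143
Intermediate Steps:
g(L) = L
c(m) = 3/m
p(o) = 35 (p(o) = 7*((6 + 2) + 3/(-1)) = 7*(8 + 3*(-1)) = 7*(8 - 3) = 7*5 = 35)
g(-27)/p(-51) = -27/35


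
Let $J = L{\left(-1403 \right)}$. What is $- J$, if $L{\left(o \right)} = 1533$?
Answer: $-1533$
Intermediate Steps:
$J = 1533$
$- J = \left(-1\right) 1533 = -1533$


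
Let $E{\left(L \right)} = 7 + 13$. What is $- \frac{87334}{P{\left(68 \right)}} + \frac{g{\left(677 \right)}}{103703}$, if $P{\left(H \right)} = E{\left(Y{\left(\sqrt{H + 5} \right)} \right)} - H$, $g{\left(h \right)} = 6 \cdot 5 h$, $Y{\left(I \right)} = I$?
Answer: $\frac{4528886341}{2488872} \approx 1819.7$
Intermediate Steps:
$E{\left(L \right)} = 20$
$g{\left(h \right)} = 30 h$
$P{\left(H \right)} = 20 - H$
$- \frac{87334}{P{\left(68 \right)}} + \frac{g{\left(677 \right)}}{103703} = - \frac{87334}{20 - 68} + \frac{30 \cdot 677}{103703} = - \frac{87334}{20 - 68} + 20310 \cdot \frac{1}{103703} = - \frac{87334}{-48} + \frac{20310}{103703} = \left(-87334\right) \left(- \frac{1}{48}\right) + \frac{20310}{103703} = \frac{43667}{24} + \frac{20310}{103703} = \frac{4528886341}{2488872}$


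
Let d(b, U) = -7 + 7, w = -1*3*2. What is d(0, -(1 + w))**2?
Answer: 0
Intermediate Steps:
w = -6 (w = -3*2 = -6)
d(b, U) = 0
d(0, -(1 + w))**2 = 0**2 = 0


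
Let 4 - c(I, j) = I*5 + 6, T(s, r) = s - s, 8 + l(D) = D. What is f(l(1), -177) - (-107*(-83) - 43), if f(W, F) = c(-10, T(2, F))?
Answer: -8790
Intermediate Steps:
l(D) = -8 + D
T(s, r) = 0
c(I, j) = -2 - 5*I (c(I, j) = 4 - (I*5 + 6) = 4 - (5*I + 6) = 4 - (6 + 5*I) = 4 + (-6 - 5*I) = -2 - 5*I)
f(W, F) = 48 (f(W, F) = -2 - 5*(-10) = -2 + 50 = 48)
f(l(1), -177) - (-107*(-83) - 43) = 48 - (-107*(-83) - 43) = 48 - (8881 - 43) = 48 - 1*8838 = 48 - 8838 = -8790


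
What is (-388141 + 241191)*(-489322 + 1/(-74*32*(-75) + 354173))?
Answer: 38237599090639750/531773 ≈ 7.1906e+10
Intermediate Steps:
(-388141 + 241191)*(-489322 + 1/(-74*32*(-75) + 354173)) = -146950*(-489322 + 1/(-2368*(-75) + 354173)) = -146950*(-489322 + 1/(177600 + 354173)) = -146950*(-489322 + 1/531773) = -146950*(-260208227905/531773) = 38237599090639750/531773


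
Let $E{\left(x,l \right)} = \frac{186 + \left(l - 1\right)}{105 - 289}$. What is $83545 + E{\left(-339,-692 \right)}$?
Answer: $\frac{15372787}{184} \approx 83548.0$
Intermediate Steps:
$E{\left(x,l \right)} = - \frac{185}{184} - \frac{l}{184}$ ($E{\left(x,l \right)} = \frac{186 + \left(l - 1\right)}{-184} = \left(186 + \left(-1 + l\right)\right) \left(- \frac{1}{184}\right) = \left(185 + l\right) \left(- \frac{1}{184}\right) = - \frac{185}{184} - \frac{l}{184}$)
$83545 + E{\left(-339,-692 \right)} = 83545 - - \frac{507}{184} = 83545 + \left(- \frac{185}{184} + \frac{173}{46}\right) = 83545 + \frac{507}{184} = \frac{15372787}{184}$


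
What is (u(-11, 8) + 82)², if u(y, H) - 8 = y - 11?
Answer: 4624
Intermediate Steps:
u(y, H) = -3 + y (u(y, H) = 8 + (y - 11) = 8 + (-11 + y) = -3 + y)
(u(-11, 8) + 82)² = ((-3 - 11) + 82)² = (-14 + 82)² = 68² = 4624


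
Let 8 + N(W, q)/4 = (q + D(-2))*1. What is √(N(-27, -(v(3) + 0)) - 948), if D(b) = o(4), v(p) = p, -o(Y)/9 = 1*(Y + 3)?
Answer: 2*I*√311 ≈ 35.27*I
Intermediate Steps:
o(Y) = -27 - 9*Y (o(Y) = -9*(Y + 3) = -9*(3 + Y) = -27 - 9*Y)
D(b) = -63 (D(b) = -27 - 9*4 = -27 - 36 = -63)
N(W, q) = -284 + 4*q (N(W, q) = -32 + 4*((q - 63)*1) = -32 + 4*((-63 + q)*1) = -32 + 4*(-63 + q) = -32 + (-252 + 4*q) = -284 + 4*q)
√(N(-27, -(v(3) + 0)) - 948) = √((-284 + 4*(-(3 + 0))) - 948) = √((-284 + 4*(-1*3)) - 948) = √((-284 + 4*(-3)) - 948) = √((-284 - 12) - 948) = √(-296 - 948) = √(-1244) = 2*I*√311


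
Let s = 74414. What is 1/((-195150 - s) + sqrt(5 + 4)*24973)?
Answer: -1/194645 ≈ -5.1376e-6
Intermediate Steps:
1/((-195150 - s) + sqrt(5 + 4)*24973) = 1/((-195150 - 1*74414) + sqrt(5 + 4)*24973) = 1/((-195150 - 74414) + sqrt(9)*24973) = 1/(-269564 + 3*24973) = 1/(-269564 + 74919) = 1/(-194645) = -1/194645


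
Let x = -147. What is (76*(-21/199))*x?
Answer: 234612/199 ≈ 1179.0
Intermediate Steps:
(76*(-21/199))*x = (76*(-21/199))*(-147) = -1596/199*(-147) = 234612/199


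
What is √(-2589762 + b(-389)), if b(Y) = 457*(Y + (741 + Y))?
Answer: I*√2606671 ≈ 1614.5*I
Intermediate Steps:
b(Y) = 338637 + 914*Y (b(Y) = 457*(741 + 2*Y) = 338637 + 914*Y)
√(-2589762 + b(-389)) = √(-2589762 + (338637 + 914*(-389))) = √(-2589762 + (338637 - 355546)) = √(-2589762 - 16909) = √(-2606671) = I*√2606671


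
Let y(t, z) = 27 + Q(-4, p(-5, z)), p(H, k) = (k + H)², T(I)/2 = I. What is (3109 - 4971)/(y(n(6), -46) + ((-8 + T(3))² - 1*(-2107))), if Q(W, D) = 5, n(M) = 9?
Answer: -1862/2143 ≈ -0.86888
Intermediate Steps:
T(I) = 2*I
p(H, k) = (H + k)²
y(t, z) = 32 (y(t, z) = 27 + 5 = 32)
(3109 - 4971)/(y(n(6), -46) + ((-8 + T(3))² - 1*(-2107))) = (3109 - 4971)/(32 + ((-8 + 2*3)² - 1*(-2107))) = -1862/(32 + ((-8 + 6)² + 2107)) = -1862/(32 + ((-2)² + 2107)) = -1862/(32 + (4 + 2107)) = -1862/(32 + 2111) = -1862/2143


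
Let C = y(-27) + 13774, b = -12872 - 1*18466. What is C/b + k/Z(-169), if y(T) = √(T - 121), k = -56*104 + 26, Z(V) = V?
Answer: 6898843/203697 - I*√37/15669 ≈ 33.868 - 0.0003882*I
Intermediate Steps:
k = -5798 (k = -5824 + 26 = -5798)
b = -31338 (b = -12872 - 18466 = -31338)
y(T) = √(-121 + T)
C = 13774 + 2*I*√37 (C = √(-121 - 27) + 13774 = √(-148) + 13774 = 2*I*√37 + 13774 = 13774 + 2*I*√37 ≈ 13774.0 + 12.166*I)
C/b + k/Z(-169) = (13774 + 2*I*√37)/(-31338) - 5798/(-169) = (13774 + 2*I*√37)*(-1/31338) - 5798*(-1/169) = (-6887/15669 - I*√37/15669) + 446/13 = 6898843/203697 - I*√37/15669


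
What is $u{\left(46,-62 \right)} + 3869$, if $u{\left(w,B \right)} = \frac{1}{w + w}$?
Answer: $\frac{355949}{92} \approx 3869.0$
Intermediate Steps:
$u{\left(w,B \right)} = \frac{1}{2 w}$
$u{\left(46,-62 \right)} + 3869 = \frac{1}{2 \cdot 46} + 3869 = \frac{1}{2} \cdot \frac{1}{46} + 3869 = \frac{1}{92} + 3869 = \frac{355949}{92}$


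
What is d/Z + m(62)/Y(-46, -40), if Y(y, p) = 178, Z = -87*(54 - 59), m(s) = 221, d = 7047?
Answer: 15523/890 ≈ 17.442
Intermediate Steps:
Z = 435 (Z = -87*(-5) = 435)
d/Z + m(62)/Y(-46, -40) = 7047/435 + 221/178 = 7047*(1/435) + 221*(1/178) = 81/5 + 221/178 = 15523/890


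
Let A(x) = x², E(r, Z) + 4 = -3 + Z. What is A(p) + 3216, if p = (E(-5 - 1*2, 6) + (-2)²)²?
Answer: 3297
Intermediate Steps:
E(r, Z) = -7 + Z (E(r, Z) = -4 + (-3 + Z) = -7 + Z)
p = 9 (p = ((-7 + 6) + (-2)²)² = (-1 + 4)² = 3² = 9)
A(p) + 3216 = 9² + 3216 = 81 + 3216 = 3297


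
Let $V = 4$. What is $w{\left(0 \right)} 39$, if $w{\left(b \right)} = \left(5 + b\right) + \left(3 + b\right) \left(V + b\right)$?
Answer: $663$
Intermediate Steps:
$w{\left(b \right)} = 5 + b + \left(3 + b\right) \left(4 + b\right)$ ($w{\left(b \right)} = \left(5 + b\right) + \left(3 + b\right) \left(4 + b\right) = 5 + b + \left(3 + b\right) \left(4 + b\right)$)
$w{\left(0 \right)} 39 = \left(17 + 0^{2} + 8 \cdot 0\right) 39 = \left(17 + 0 + 0\right) 39 = 17 \cdot 39 = 663$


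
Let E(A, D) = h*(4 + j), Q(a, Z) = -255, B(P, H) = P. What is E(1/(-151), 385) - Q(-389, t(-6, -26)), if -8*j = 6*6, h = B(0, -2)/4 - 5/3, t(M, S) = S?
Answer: 1535/6 ≈ 255.83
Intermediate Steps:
h = -5/3 (h = 0/4 - 5/3 = 0*(1/4) - 5*1/3 = 0 - 5/3 = -5/3 ≈ -1.6667)
j = -9/2 (j = -3*6/4 = -1/8*36 = -9/2 ≈ -4.5000)
E(A, D) = 5/6 (E(A, D) = -5*(4 - 9/2)/3 = -5/3*(-1/2) = 5/6)
E(1/(-151), 385) - Q(-389, t(-6, -26)) = 5/6 - 1*(-255) = 5/6 + 255 = 1535/6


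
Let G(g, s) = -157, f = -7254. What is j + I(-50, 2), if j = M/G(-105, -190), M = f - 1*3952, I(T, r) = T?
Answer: 3356/157 ≈ 21.376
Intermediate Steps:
M = -11206 (M = -7254 - 1*3952 = -7254 - 3952 = -11206)
j = 11206/157 (j = -11206/(-157) = -11206*(-1/157) = 11206/157 ≈ 71.376)
j + I(-50, 2) = 11206/157 - 50 = 3356/157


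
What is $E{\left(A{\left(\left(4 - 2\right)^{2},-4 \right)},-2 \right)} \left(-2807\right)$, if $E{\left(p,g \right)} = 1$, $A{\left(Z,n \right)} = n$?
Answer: $-2807$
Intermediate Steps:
$E{\left(A{\left(\left(4 - 2\right)^{2},-4 \right)},-2 \right)} \left(-2807\right) = 1 \left(-2807\right) = -2807$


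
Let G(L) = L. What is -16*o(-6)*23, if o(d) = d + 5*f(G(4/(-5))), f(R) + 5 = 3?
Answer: 5888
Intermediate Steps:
f(R) = -2 (f(R) = -5 + 3 = -2)
o(d) = -10 + d (o(d) = d + 5*(-2) = d - 10 = -10 + d)
-16*o(-6)*23 = -16*(-10 - 6)*23 = -16*(-16)*23 = 256*23 = 5888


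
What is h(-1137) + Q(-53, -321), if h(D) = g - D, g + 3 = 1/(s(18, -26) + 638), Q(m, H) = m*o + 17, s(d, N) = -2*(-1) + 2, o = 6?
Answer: 534787/642 ≈ 833.00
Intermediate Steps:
s(d, N) = 4 (s(d, N) = 2 + 2 = 4)
Q(m, H) = 17 + 6*m (Q(m, H) = m*6 + 17 = 6*m + 17 = 17 + 6*m)
g = -1925/642 (g = -3 + 1/(4 + 638) = -3 + 1/642 = -1925/642 ≈ -2.9984)
h(D) = -1925/642 - D
h(-1137) + Q(-53, -321) = (-1925/642 - 1*(-1137)) + (17 + 6*(-53)) = (-1925/642 + 1137) + (17 - 318) = 728029/642 - 301 = 534787/642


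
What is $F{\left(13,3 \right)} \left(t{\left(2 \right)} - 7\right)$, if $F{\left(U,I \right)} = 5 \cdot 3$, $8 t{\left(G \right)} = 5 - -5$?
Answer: $- \frac{345}{4} \approx -86.25$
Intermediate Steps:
$t{\left(G \right)} = \frac{5}{4}$ ($t{\left(G \right)} = \frac{5 - -5}{8} = \frac{5 + 5}{8} = \frac{1}{8} \cdot 10 = \frac{5}{4}$)
$F{\left(U,I \right)} = 15$
$F{\left(13,3 \right)} \left(t{\left(2 \right)} - 7\right) = 15 \left(\frac{5}{4} - 7\right) = 15 \left(- \frac{23}{4}\right) = - \frac{345}{4}$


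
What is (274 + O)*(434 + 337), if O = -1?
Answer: 210483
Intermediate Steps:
(274 + O)*(434 + 337) = (274 - 1)*(434 + 337) = 273*771 = 210483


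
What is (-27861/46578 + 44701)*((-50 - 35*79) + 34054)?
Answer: 21680442015921/15526 ≈ 1.3964e+9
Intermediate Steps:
(-27861/46578 + 44701)*((-50 - 35*79) + 34054) = (-27861*1/46578 + 44701)*((-50 - 2765) + 34054) = (-9287/15526 + 44701)*(-2815 + 34054) = (694018439/15526)*31239 = 21680442015921/15526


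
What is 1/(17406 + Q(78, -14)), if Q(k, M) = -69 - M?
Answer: 1/17351 ≈ 5.7634e-5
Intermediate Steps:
1/(17406 + Q(78, -14)) = 1/(17406 + (-69 - 1*(-14))) = 1/(17406 + (-69 + 14)) = 1/(17406 - 55) = 1/17351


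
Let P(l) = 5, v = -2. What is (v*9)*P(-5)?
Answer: -90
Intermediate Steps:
(v*9)*P(-5) = -2*9*5 = -18*5 = -90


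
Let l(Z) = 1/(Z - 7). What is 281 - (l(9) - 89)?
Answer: 739/2 ≈ 369.50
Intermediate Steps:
l(Z) = 1/(-7 + Z)
281 - (l(9) - 89) = 281 - (1/(-7 + 9) - 89) = 281 - (1/2 - 89) = 281 - (½ - 89) = 281 - 1*(-177/2) = 281 + 177/2 = 739/2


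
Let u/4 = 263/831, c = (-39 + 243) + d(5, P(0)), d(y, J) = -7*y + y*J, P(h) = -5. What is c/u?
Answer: 29916/263 ≈ 113.75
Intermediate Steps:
d(y, J) = -7*y + J*y
c = 144 (c = (-39 + 243) + 5*(-7 - 5) = 204 + 5*(-12) = 204 - 60 = 144)
u = 1052/831 (u = 4*(263/831) = 1052/831 ≈ 1.2659)
c/u = 144/(1052/831) = 144*(831/1052) = 29916/263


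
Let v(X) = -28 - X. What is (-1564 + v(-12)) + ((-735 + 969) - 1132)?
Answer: -2478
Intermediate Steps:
(-1564 + v(-12)) + ((-735 + 969) - 1132) = (-1564 + (-28 - 1*(-12))) + ((-735 + 969) - 1132) = (-1564 + (-28 + 12)) + (234 - 1132) = (-1564 - 16) - 898 = -1580 - 898 = -2478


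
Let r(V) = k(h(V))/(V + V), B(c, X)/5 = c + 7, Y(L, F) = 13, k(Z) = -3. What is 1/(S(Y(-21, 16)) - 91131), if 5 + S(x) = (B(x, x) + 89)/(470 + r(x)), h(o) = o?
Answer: -12217/1113403598 ≈ -1.0973e-5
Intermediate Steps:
B(c, X) = 35 + 5*c (B(c, X) = 5*(c + 7) = 5*(7 + c) = 35 + 5*c)
r(V) = -3/(2*V) (r(V) = -3/(V + V) = -3*1/(2*V) = -3/(2*V))
S(x) = -5 + (124 + 5*x)/(470 - 3/(2*x)) (S(x) = -5 + ((35 + 5*x) + 89)/(470 - 3/(2*x)) = -5 + (124 + 5*x)/(470 - 3/(2*x)))
1/(S(Y(-21, 16)) - 91131) = 1/((15 - 2*13*(2226 - 5*13))/(-3 + 940*13) - 91131) = 1/((15 - 2*13*(2226 - 65))/(-3 + 12220) - 91131) = 1/((15 - 2*13*2161)/12217 - 91131) = 1/((15 - 56186)/12217 - 91131) = 1/((1/12217)*(-56171) - 91131) = 1/(-56171/12217 - 91131) = 1/(-1113403598/12217) = -12217/1113403598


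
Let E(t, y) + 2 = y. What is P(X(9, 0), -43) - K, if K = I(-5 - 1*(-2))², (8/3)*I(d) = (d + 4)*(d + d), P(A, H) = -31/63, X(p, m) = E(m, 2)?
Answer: -5599/1008 ≈ -5.5546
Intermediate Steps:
E(t, y) = -2 + y
X(p, m) = 0 (X(p, m) = -2 + 2 = 0)
P(A, H) = -31/63 (P(A, H) = -31*1/63 = -31/63)
I(d) = 3*d*(4 + d)/4 (I(d) = 3*((d + 4)*(d + d))/8 = 3*((4 + d)*(2*d))/8 = 3*(2*d*(4 + d))/8 = 3*d*(4 + d)/4)
K = 81/16 (K = (3*(-5 - 1*(-2))*(4 + (-5 - 1*(-2)))/4)² = (3*(-5 + 2)*(4 + (-5 + 2))/4)² = ((¾)*(-3)*(4 - 3))² = ((¾)*(-3)*1)² = (-9/4)² = 81/16 ≈ 5.0625)
P(X(9, 0), -43) - K = -31/63 - 1*81/16 = -31/63 - 81/16 = -5599/1008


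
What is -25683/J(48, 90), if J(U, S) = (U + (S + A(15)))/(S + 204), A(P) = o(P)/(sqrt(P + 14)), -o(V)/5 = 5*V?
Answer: -3357589956/45739 - 314616750*sqrt(29)/45739 ≈ -1.1045e+5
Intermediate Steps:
o(V) = -25*V
A(P) = -25*P/sqrt(14 + P) (A(P) = (-25*P)/(sqrt(P + 14)) = (-25*P)/(sqrt(14 + P)) = (-25*P)/sqrt(14 + P) = -25*P/sqrt(14 + P))
J(U, S) = (S + U - 375*sqrt(29)/29)/(204 + S) (J(U, S) = (U + (S - 25*15/sqrt(14 + 15)))/(S + 204) = (U + (S - 25*15/sqrt(29)))/(204 + S) = (U + (S - 25*15*sqrt(29)/29))/(204 + S) = (U + (S - 375*sqrt(29)/29))/(204 + S) = (S + U - 375*sqrt(29)/29)/(204 + S))
-25683/J(48, 90) = -25683*(204 + 90)/(90 + 48 - 375*sqrt(29)/29) = -25683*294/(138 - 375*sqrt(29)/29) = -25683/(23/49 - 125*sqrt(29)/2842)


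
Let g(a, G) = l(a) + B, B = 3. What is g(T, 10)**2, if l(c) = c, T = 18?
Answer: 441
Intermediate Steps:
g(a, G) = 3 + a (g(a, G) = a + 3 = 3 + a)
g(T, 10)**2 = (3 + 18)**2 = 21**2 = 441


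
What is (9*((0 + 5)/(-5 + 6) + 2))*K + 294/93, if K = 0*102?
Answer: 98/31 ≈ 3.1613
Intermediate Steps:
K = 0
(9*((0 + 5)/(-5 + 6) + 2))*K + 294/93 = (9*((0 + 5)/(-5 + 6) + 2))*0 + 294/93 = (9*(5/1 + 2))*0 + 294*(1/93) = (9*(5*1 + 2))*0 + 98/31 = (9*(5 + 2))*0 + 98/31 = (9*7)*0 + 98/31 = 63*0 + 98/31 = 0 + 98/31 = 98/31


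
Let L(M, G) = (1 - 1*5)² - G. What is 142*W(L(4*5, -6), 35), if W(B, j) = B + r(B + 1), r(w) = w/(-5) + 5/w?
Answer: 287692/115 ≈ 2501.7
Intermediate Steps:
r(w) = 5/w - w/5 (r(w) = w*(-⅕) + 5/w = -w/5 + 5/w = 5/w - w/5)
L(M, G) = 16 - G (L(M, G) = (1 - 5)² - G = (-4)² - G = 16 - G)
W(B, j) = -⅕ + 5/(1 + B) + 4*B/5 (W(B, j) = B + (5/(B + 1) - (B + 1)/5) = B + (5/(1 + B) - (1 + B)/5) = B + (5/(1 + B) + (-⅕ - B/5)) = B + (-⅕ + 5/(1 + B) - B/5) = -⅕ + 5/(1 + B) + 4*B/5)
142*W(L(4*5, -6), 35) = 142*((25 + (1 + (16 - 1*(-6)))*(-1 + 4*(16 - 1*(-6))))/(5*(1 + (16 - 1*(-6))))) = 142*((25 + (1 + (16 + 6))*(-1 + 4*(16 + 6)))/(5*(1 + (16 + 6)))) = 142*((25 + (1 + 22)*(-1 + 4*22))/(5*(1 + 22))) = 142*((⅕)*(25 + 23*(-1 + 88))/23) = 142*((⅕)*(1/23)*(25 + 23*87)) = 142*((⅕)*(1/23)*(25 + 2001)) = 142*((⅕)*(1/23)*2026) = 142*(2026/115) = 287692/115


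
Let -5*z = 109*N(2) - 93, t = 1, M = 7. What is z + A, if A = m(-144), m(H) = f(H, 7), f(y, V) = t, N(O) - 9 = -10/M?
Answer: -5091/35 ≈ -145.46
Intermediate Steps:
N(O) = 53/7 (N(O) = 9 - 10/7 = 53/7)
f(y, V) = 1
m(H) = 1
A = 1
z = -5126/35 (z = -(109*(53/7) - 93)/5 = -(5777/7 - 93)/5 = -1/5*5126/7 = -5126/35 ≈ -146.46)
z + A = -5126/35 + 1 = -5091/35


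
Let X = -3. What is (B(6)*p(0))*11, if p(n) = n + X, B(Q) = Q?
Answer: -198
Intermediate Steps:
p(n) = -3 + n (p(n) = n - 3 = -3 + n)
(B(6)*p(0))*11 = (6*(-3 + 0))*11 = (6*(-3))*11 = -18*11 = -198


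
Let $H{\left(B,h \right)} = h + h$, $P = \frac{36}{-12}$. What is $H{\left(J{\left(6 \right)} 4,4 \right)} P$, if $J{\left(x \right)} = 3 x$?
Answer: $-24$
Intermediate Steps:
$P = -3$ ($P = 36 \left(- \frac{1}{12}\right) = -3$)
$H{\left(B,h \right)} = 2 h$
$H{\left(J{\left(6 \right)} 4,4 \right)} P = 2 \cdot 4 \left(-3\right) = 8 \left(-3\right) = -24$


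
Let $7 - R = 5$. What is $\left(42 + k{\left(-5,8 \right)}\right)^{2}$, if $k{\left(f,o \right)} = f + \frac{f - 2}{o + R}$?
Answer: $\frac{131769}{100} \approx 1317.7$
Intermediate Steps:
$R = 2$ ($R = 7 - 5 = 2$)
$k{\left(f,o \right)} = f + \frac{-2 + f}{2 + o}$ ($k{\left(f,o \right)} = f + \frac{f - 2}{o + 2} = f + \frac{-2 + f}{2 + o}$)
$\left(42 + k{\left(-5,8 \right)}\right)^{2} = \left(42 + \frac{-2 + 3 \left(-5\right) - 40}{2 + 8}\right)^{2} = \left(42 + \frac{-2 - 15 - 40}{10}\right)^{2} = \left(42 + \frac{1}{10} \left(-57\right)\right)^{2} = \left(42 - \frac{57}{10}\right)^{2} = \left(\frac{363}{10}\right)^{2} = \frac{131769}{100}$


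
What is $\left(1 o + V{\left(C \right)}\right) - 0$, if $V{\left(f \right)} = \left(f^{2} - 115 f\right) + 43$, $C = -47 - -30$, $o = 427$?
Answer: $2714$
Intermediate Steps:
$C = -17$ ($C = -47 + 30 = -17$)
$V{\left(f \right)} = 43 + f^{2} - 115 f$
$\left(1 o + V{\left(C \right)}\right) - 0 = \left(1 \cdot 427 + \left(43 + \left(-17\right)^{2} - -1955\right)\right) - 0 = \left(427 + \left(43 + 289 + 1955\right)\right) + 0 = \left(427 + 2287\right) + 0 = 2714 + 0 = 2714$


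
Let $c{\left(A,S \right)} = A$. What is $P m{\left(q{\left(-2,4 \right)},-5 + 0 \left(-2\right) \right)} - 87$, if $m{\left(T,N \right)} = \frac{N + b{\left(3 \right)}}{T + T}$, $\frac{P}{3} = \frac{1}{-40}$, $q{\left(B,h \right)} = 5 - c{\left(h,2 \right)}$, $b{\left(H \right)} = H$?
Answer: $- \frac{3477}{40} \approx -86.925$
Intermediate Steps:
$q{\left(B,h \right)} = 5 - h$
$P = - \frac{3}{40}$ ($P = \frac{3}{-40} = 3 \left(- \frac{1}{40}\right) = - \frac{3}{40} \approx -0.075$)
$m{\left(T,N \right)} = \frac{3 + N}{2 T}$ ($m{\left(T,N \right)} = \frac{N + 3}{T + T} = \frac{3 + N}{2 T}$)
$P m{\left(q{\left(-2,4 \right)},-5 + 0 \left(-2\right) \right)} - 87 = - \frac{3 \frac{3 + \left(-5 + 0 \left(-2\right)\right)}{2 \left(5 - 4\right)}}{40} - 87 = - \frac{3 \frac{3 + \left(-5 + 0\right)}{2 \left(5 - 4\right)}}{40} - 87 = - \frac{3 \frac{3 - 5}{2 \cdot 1}}{40} - 87 = - \frac{3 \cdot \frac{1}{2} \cdot 1 \left(-2\right)}{40} - 87 = \left(- \frac{3}{40}\right) \left(-1\right) - 87 = \frac{3}{40} - 87 = - \frac{3477}{40}$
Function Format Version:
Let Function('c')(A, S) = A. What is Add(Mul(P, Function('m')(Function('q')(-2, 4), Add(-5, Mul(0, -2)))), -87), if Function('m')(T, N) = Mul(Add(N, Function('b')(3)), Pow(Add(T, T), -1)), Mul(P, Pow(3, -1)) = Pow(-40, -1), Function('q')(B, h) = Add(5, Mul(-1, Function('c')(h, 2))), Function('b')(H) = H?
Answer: Rational(-3477, 40) ≈ -86.925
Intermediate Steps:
Function('q')(B, h) = Add(5, Mul(-1, h))
P = Rational(-3, 40) (P = Mul(3, Pow(-40, -1)) = Mul(3, Rational(-1, 40)) = Rational(-3, 40) ≈ -0.075000)
Function('m')(T, N) = Mul(Rational(1, 2), Pow(T, -1), Add(3, N)) (Function('m')(T, N) = Mul(Add(N, 3), Pow(Add(T, T), -1)) = Mul(Add(3, N), Pow(Mul(2, T), -1)) = Mul(Add(3, N), Mul(Rational(1, 2), Pow(T, -1))) = Mul(Rational(1, 2), Pow(T, -1), Add(3, N)))
Add(Mul(P, Function('m')(Function('q')(-2, 4), Add(-5, Mul(0, -2)))), -87) = Add(Mul(Rational(-3, 40), Mul(Rational(1, 2), Pow(Add(5, Mul(-1, 4)), -1), Add(3, Add(-5, Mul(0, -2))))), -87) = Add(Mul(Rational(-3, 40), Mul(Rational(1, 2), Pow(Add(5, -4), -1), Add(3, Add(-5, 0)))), -87) = Add(Mul(Rational(-3, 40), Mul(Rational(1, 2), Pow(1, -1), Add(3, -5))), -87) = Add(Mul(Rational(-3, 40), Mul(Rational(1, 2), 1, -2)), -87) = Add(Mul(Rational(-3, 40), -1), -87) = Add(Rational(3, 40), -87) = Rational(-3477, 40)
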